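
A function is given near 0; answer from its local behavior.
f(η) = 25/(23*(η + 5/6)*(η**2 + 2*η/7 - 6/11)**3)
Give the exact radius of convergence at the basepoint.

Denominator factor (η + 5/6): pole of order 1 at -5/6, modulus 5/6.
Denominator factor (η**2 + 2*η/7 - 6/11)^3: discriminant 1220/539, real irrational roots -1/7 + (1/77)*sqrt(3355) and -1/7 - (1/77)*sqrt(3355); poles of order 3, moduli -1/7 + (1/77)*sqrt(3355) and 1/7 + (1/77)*sqrt(3355).
The radius of convergence is the smallest modulus among the singular points: -1/7 + (1/77)*sqrt(3355).

The radius of convergence is -1/7 + (1/77)*sqrt(3355).


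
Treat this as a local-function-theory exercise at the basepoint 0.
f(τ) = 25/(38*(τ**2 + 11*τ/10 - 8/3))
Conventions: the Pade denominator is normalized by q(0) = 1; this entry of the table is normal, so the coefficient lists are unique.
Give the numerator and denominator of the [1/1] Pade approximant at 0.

Taylor coefficients needed (expand at 0): a_0 = -75/304, a_1 = -495/4864, a_2 = -10467/77824.
Write the denominator as Q(τ) = 1 + q1*τ. Requiring Q*f - P = O(τ^3) with deg P <= 1 kills the coefficients of τ^2..τ^2 in Q*f:
  τ^2: a_2 + q1*a_1 = 0, i.e. -10467/77824 + (-495/4864)*q1 = 0.
Solving this linear system: q1 = -1163/880.
The numerator is Q*f truncated at degree 1: P0 = a_0 = -75/304; P1 = a_1 + q1*a_0 = 375/1672.

The Pade approximant has numerator coefficients [-75/304, 375/1672]; denominator coefficients [1, -1163/880].


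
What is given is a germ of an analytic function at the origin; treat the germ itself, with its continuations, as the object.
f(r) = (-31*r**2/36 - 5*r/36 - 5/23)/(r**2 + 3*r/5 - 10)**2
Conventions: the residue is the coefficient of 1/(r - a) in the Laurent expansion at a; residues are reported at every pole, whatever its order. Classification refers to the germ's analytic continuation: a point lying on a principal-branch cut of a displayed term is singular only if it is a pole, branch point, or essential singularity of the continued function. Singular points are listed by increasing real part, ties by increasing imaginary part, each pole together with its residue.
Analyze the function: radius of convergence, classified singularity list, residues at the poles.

Radius of convergence at 0: -3/10 + (1/10)*sqrt(1009).
At -3/10 - (1/10)*sqrt(1009): a pole of order 2; residue (1746125/842971068)*sqrt(1009).
At -3/10 + (1/10)*sqrt(1009): a pole of order 2; residue -(1746125/842971068)*sqrt(1009).

Denominator factor (r**2 + 3*r/5 - 10)^2: discriminant 1009/25, real irrational roots -3/10 + (1/10)*sqrt(1009) and -3/10 - (1/10)*sqrt(1009); poles of order 2, moduli -3/10 + (1/10)*sqrt(1009) and 3/10 + (1/10)*sqrt(1009).
The radius of convergence is the smallest modulus among the singular points: -3/10 + (1/10)*sqrt(1009).
The factor r**2 + 3*r/5 - 10 splits as (r - a)(r - a') with a = -3/10 - (1/10)*sqrt(1009), a' = -3/10 + (1/10)*sqrt(1009). At the order-2 pole a set g(r) = (r - a)^2*f(r) = [-31*r**2/36 - 5*r/36 - 5/23] / (r - a')^2.
Order-2 pole: residue = g'(a); g'(-3/10 - (1/10)*sqrt(1009)) = (1746125/842971068)*sqrt(1009), so the residue is (1746125/842971068)*sqrt(1009).
The factor r**2 + 3*r/5 - 10 splits as (r - a)(r - a') with a = -3/10 + (1/10)*sqrt(1009), a' = -3/10 - (1/10)*sqrt(1009). At the order-2 pole a set g(r) = (r - a)^2*f(r) = [-31*r**2/36 - 5*r/36 - 5/23] / (r - a')^2.
Order-2 pole: residue = g'(a); g'(-3/10 + (1/10)*sqrt(1009)) = -(1746125/842971068)*sqrt(1009), so the residue is -(1746125/842971068)*sqrt(1009).
List the singular points by increasing real part (a conjugate pair: the negative imaginary part first).


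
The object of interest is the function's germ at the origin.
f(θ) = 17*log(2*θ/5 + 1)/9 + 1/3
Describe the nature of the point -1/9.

There is no denominator, hence no pole anywhere.
Branch term log(1 - θ/(-5/2)): argument at -1/9 is 43/45, nonzero, so -1/9 is not its branch point (a point on a principal cut is still regular for the continued germ).
So the germ continues analytically to -1/9.

The point is a regular point.


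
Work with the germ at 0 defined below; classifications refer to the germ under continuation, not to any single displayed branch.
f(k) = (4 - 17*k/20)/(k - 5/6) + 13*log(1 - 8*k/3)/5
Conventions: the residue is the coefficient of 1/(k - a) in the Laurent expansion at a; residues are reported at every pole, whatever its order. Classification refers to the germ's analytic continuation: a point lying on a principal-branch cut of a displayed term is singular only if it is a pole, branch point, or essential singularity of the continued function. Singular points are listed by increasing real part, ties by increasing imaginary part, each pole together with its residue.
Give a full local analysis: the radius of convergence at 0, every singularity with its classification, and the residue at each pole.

Denominator factor (k - 5/6): pole of order 1 at 5/6, modulus 5/6.
Branch term (13/5)*log(1 - k/(3/8)): its argument vanishes at k = 3/8, a logarithmic branch point, modulus 3/8.
The radius of convergence is the smallest modulus among the singular points: 3/8.
The branch term is analytic at 5/6 and contributes nothing to the residue; only the rational part matters.
At the order-1 pole 5/6 set g(k) = (k - (5/6))*(rational part) = 4 - 17*k/20.
Simple pole: residue = g(a) at a = 5/6, which is 79/24.
List the singular points by increasing real part (a conjugate pair: the negative imaginary part first).

Radius of convergence at 0: 3/8.
At 3/8: a logarithmic branch point.
At 5/6: a pole of order 1; residue 79/24.


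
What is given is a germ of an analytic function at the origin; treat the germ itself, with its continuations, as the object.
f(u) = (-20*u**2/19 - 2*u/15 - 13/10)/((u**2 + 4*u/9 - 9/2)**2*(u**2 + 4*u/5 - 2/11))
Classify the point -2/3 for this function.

Denominator factors: u**2 + 4*u/9 - 9/2 = -235/54 at u = -2/3; u**2 + 4*u/5 - 2/11 = -134/495 at u = -2/3 — none vanishes.
So the germ continues analytically to -2/3.

The point is a regular point.


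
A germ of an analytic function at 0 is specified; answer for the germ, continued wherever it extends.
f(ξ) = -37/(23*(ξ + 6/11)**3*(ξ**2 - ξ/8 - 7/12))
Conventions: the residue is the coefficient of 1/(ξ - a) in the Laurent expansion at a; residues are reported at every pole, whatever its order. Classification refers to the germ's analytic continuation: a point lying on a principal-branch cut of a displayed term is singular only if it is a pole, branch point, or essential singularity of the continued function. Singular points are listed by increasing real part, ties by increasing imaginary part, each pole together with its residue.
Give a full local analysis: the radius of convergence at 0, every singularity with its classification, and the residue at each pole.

Denominator factor (ξ**2 - ξ/8 - 7/12): discriminant 451/192, real irrational roots 1/16 + (1/48)*sqrt(1353) and 1/16 - (1/48)*sqrt(1353); poles of order 1, moduli 1/16 + (1/48)*sqrt(1353) and -1/16 + (1/48)*sqrt(1353).
Denominator factor (ξ + 6/11)^3: pole of order 3 at -6/11, modulus 6/11.
The radius of convergence is the smallest modulus among the singular points: 6/11.
The factor ξ**2 - ξ/8 - 7/12 splits as (ξ - a)(ξ - a') with a = 1/16 - (1/48)*sqrt(1353), a' = 1/16 + (1/48)*sqrt(1353). At the order-1 pole a set g(ξ) = (ξ - a)*f(ξ) = [-37/(23*(ξ + 6/11)**3)] / (ξ - a').
Simple pole: residue = g(a) at a = 1/16 - (1/48)*sqrt(1353), which is -192107474559/1451506816 - (213476544765/59511779456)*sqrt(1353).
At the order-3 pole -6/11 set g(ξ) = (ξ - (-6/11))^3*f(ξ) = -37/(23*(ξ**2 - ξ/8 - 7/12)).
Order-3 pole: residue = g''(a)/2; g''(-6/11) = 192107474559/362876704, so the residue is 192107474559/725753408.
The factor ξ**2 - ξ/8 - 7/12 splits as (ξ - a)(ξ - a') with a = 1/16 + (1/48)*sqrt(1353), a' = 1/16 - (1/48)*sqrt(1353). At the order-1 pole a set g(ξ) = (ξ - a)*f(ξ) = [-37/(23*(ξ + 6/11)**3)] / (ξ - a').
Simple pole: residue = g(a) at a = 1/16 + (1/48)*sqrt(1353), which is -192107474559/1451506816 + (213476544765/59511779456)*sqrt(1353).
List the singular points by increasing real part (a conjugate pair: the negative imaginary part first).

Radius of convergence at 0: 6/11.
At 1/16 - (1/48)*sqrt(1353): a pole of order 1; residue -192107474559/1451506816 - (213476544765/59511779456)*sqrt(1353).
At -6/11: a pole of order 3; residue 192107474559/725753408.
At 1/16 + (1/48)*sqrt(1353): a pole of order 1; residue -192107474559/1451506816 + (213476544765/59511779456)*sqrt(1353).


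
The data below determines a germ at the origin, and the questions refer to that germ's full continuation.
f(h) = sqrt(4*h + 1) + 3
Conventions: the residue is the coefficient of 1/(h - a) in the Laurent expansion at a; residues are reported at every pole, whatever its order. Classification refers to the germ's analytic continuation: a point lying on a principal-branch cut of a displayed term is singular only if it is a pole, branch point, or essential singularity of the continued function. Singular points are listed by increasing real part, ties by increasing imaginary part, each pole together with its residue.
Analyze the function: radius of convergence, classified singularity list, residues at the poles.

Radius of convergence at 0: 1/4.
At -1/4: an algebraic (square-root) branch point.

Branch term (1)*sqrt(1 - h/(-1/4)): its argument vanishes at h = -1/4, a square-root branch point, modulus 1/4.
The radius of convergence is the smallest modulus among the singular points: 1/4.


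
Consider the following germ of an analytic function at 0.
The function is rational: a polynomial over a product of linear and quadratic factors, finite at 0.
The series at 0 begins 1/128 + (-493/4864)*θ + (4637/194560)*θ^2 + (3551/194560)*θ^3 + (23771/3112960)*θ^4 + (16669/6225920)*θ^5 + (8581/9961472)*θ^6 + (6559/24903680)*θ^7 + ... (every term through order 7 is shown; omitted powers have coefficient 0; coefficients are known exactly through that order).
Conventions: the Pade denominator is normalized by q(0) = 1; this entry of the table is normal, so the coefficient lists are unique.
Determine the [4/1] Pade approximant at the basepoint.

The Pade approximant has numerator coefficients [1/128, -6017907/57811072, 274582467/4624885760, 91527489/9249771520, 91527489/73998172160]; denominator coefficients [1, -16669/47542].

Taylor coefficients needed (read off): a_0 = 1/128, a_1 = -493/4864, a_2 = 4637/194560, a_3 = 3551/194560, a_4 = 23771/3112960, a_5 = 16669/6225920.
Write the denominator as Q(θ) = 1 + q1*θ. Requiring Q*f - P = O(θ^6) with deg P <= 4 kills the coefficients of θ^5..θ^5 in Q*f:
  θ^5: a_5 + q1*a_4 = 0, i.e. 16669/6225920 + (23771/3112960)*q1 = 0.
Solving this linear system: q1 = -16669/47542.
The numerator is Q*f truncated at degree 4: P0 = a_0 = 1/128; P1 = a_1 + q1*a_0 = -6017907/57811072; P2 = a_2 + q1*a_1 = 274582467/4624885760; P3 = a_3 + q1*a_2 = 91527489/9249771520; P4 = a_4 + q1*a_3 = 91527489/73998172160.


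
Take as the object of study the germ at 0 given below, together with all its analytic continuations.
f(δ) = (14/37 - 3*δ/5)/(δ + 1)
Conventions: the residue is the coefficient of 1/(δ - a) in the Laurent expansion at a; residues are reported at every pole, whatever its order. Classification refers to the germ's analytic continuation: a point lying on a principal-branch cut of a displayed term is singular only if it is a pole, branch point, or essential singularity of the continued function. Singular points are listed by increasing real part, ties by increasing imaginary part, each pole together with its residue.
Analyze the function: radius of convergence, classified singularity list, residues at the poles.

Denominator factor (δ + 1): pole of order 1 at -1, modulus 1.
The radius of convergence is the smallest modulus among the singular points: 1.
At the order-1 pole -1 set g(δ) = (δ - (-1))*f(δ) = 14/37 - 3*δ/5.
Simple pole: residue = g(a) at a = -1, which is 181/185.

Radius of convergence at 0: 1.
At -1: a pole of order 1; residue 181/185.


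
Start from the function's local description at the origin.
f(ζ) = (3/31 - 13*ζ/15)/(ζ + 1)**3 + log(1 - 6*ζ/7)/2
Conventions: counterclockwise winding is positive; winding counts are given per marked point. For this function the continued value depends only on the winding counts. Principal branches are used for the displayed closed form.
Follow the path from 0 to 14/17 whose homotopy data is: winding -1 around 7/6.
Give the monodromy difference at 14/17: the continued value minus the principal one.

The rational part is single-valued and drops out of the difference; each branch term changes only by its own monodromy.
(1/2)*log(1 - ζ/(7/6)): each positive loop around 7/6 adds 2*pi*i to the log, so winding -1 contributes (1/2)*(-1)*2*pi*i = -pi*i.
Summing the contributions at ζ = 14/17 gives -pi*i.

Continued minus principal equals -pi*i.


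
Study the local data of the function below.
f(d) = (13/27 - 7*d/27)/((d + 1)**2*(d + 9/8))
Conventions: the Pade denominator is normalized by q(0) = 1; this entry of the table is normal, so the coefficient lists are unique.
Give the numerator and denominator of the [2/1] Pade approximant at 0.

The Pade approximant has numerator coefficients [104/243, -35008/46737, 1072768/1822743]; denominator coefficients [1, 113225/67509].

Taylor coefficients needed (expand at 0): a_0 = 104/243, a_1 = -3208/2187, a_2 = 60008/19683, a_3 = -905800/177147.
Write the denominator as Q(d) = 1 + q1*d. Requiring Q*f - P = O(d^4) with deg P <= 2 kills the coefficients of d^3..d^3 in Q*f:
  d^3: a_3 + q1*a_2 = 0, i.e. -905800/177147 + (60008/19683)*q1 = 0.
Solving this linear system: q1 = 113225/67509.
The numerator is Q*f truncated at degree 2: P0 = a_0 = 104/243; P1 = a_1 + q1*a_0 = -35008/46737; P2 = a_2 + q1*a_1 = 1072768/1822743.


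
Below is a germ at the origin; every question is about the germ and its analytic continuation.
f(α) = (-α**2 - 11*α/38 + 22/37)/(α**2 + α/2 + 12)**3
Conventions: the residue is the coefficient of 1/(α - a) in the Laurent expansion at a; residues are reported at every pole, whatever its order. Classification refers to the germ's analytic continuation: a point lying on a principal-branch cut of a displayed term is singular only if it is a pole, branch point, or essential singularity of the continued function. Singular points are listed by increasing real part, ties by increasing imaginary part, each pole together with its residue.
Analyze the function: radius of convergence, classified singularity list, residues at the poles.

Radius of convergence at 0: (2)*sqrt(3).
At (-1/4) - ((1/4)*sqrt(191))*i: a pole of order 3; residue -((455504/4898413313)*sqrt(191))*i.
At (-1/4) + ((1/4)*sqrt(191))*i: a pole of order 3; residue ((455504/4898413313)*sqrt(191))*i.

Denominator factor (α**2 + α/2 + 12)^3: discriminant -191/4, complex-conjugate roots (-1/4) + ((1/4)*sqrt(191))*i and (-1/4) - ((1/4)*sqrt(191))*i; poles of order 3, moduli (2)*sqrt(3) and (2)*sqrt(3).
The radius of convergence is the smallest modulus among the singular points: (2)*sqrt(3).
The factor α**2 + α/2 + 12 splits as (α - a)(α - a') with a = (-1/4) - ((1/4)*sqrt(191))*i, a' = (-1/4) + ((1/4)*sqrt(191))*i. At the order-3 pole a set g(α) = (α - a)^3*f(α) = [-α**2 - 11*α/38 + 22/37] / (α - a')^3.
Order-3 pole: residue = g''(a)/2; g''((-1/4) - ((1/4)*sqrt(191))*i) = -((911008/4898413313)*sqrt(191))*i, so the residue is -((455504/4898413313)*sqrt(191))*i.
The factor α**2 + α/2 + 12 splits as (α - a)(α - a') with a = (-1/4) + ((1/4)*sqrt(191))*i, a' = (-1/4) - ((1/4)*sqrt(191))*i. At the order-3 pole a set g(α) = (α - a)^3*f(α) = [-α**2 - 11*α/38 + 22/37] / (α - a')^3.
Order-3 pole: residue = g''(a)/2; g''((-1/4) + ((1/4)*sqrt(191))*i) = ((911008/4898413313)*sqrt(191))*i, so the residue is ((455504/4898413313)*sqrt(191))*i.
List the singular points by increasing real part (a conjugate pair: the negative imaginary part first).


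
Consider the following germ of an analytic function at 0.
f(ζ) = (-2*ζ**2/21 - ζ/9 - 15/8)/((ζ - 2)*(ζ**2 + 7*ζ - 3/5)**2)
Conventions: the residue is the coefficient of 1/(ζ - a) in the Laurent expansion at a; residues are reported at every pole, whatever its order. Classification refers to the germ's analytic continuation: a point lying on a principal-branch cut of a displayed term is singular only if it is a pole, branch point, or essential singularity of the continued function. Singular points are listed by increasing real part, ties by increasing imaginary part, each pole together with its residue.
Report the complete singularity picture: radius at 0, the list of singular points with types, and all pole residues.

Denominator factor (ζ - 2): pole of order 1 at 2, modulus 2.
Denominator factor (ζ**2 + 7*ζ - 3/5)^2: discriminant 257/5, real irrational roots -7/2 + (1/10)*sqrt(1285) and -7/2 - (1/10)*sqrt(1285); poles of order 2, moduli -7/2 + (1/10)*sqrt(1285) and 7/2 + (1/10)*sqrt(1285).
The radius of convergence is the smallest modulus among the singular points: -7/2 + (1/10)*sqrt(1285).
The factor ζ**2 + 7*ζ - 3/5 splits as (ζ - a)(ζ - a') with a = -7/2 - (1/10)*sqrt(1285), a' = -7/2 + (1/10)*sqrt(1285). At the order-2 pole a set g(ζ) = (ζ - a)^2*f(ζ) = [(-2*ζ**2/21 - ζ/9 - 15/8)/(ζ - 2)] / (ζ - a')^2.
Order-2 pole: residue = g'(a); g'(-7/2 - (1/10)*sqrt(1285)) = 31225/7629552 - (26086345/503924280048)*sqrt(1285), so the residue is 31225/7629552 - (26086345/503924280048)*sqrt(1285).
The factor ζ**2 + 7*ζ - 3/5 splits as (ζ - a)(ζ - a') with a = -7/2 + (1/10)*sqrt(1285), a' = -7/2 - (1/10)*sqrt(1285). At the order-2 pole a set g(ζ) = (ζ - a)^2*f(ζ) = [(-2*ζ**2/21 - ζ/9 - 15/8)/(ζ - 2)] / (ζ - a')^2.
Order-2 pole: residue = g'(a); g'(-7/2 + (1/10)*sqrt(1285)) = 31225/7629552 + (26086345/503924280048)*sqrt(1285), so the residue is 31225/7629552 + (26086345/503924280048)*sqrt(1285).
At the order-1 pole 2 set g(ζ) = (ζ - (2))*f(ζ) = (-2*ζ**2/21 - ζ/9 - 15/8)/(ζ**2 + 7*ζ - 3/5)**2.
Simple pole: residue = g(a) at a = 2, which is -31225/3814776.
List the singular points by increasing real part (a conjugate pair: the negative imaginary part first).

Radius of convergence at 0: -7/2 + (1/10)*sqrt(1285).
At -7/2 - (1/10)*sqrt(1285): a pole of order 2; residue 31225/7629552 - (26086345/503924280048)*sqrt(1285).
At -7/2 + (1/10)*sqrt(1285): a pole of order 2; residue 31225/7629552 + (26086345/503924280048)*sqrt(1285).
At 2: a pole of order 1; residue -31225/3814776.


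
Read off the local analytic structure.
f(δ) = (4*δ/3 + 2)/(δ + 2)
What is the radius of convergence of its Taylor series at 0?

Denominator factor (δ + 2): pole of order 1 at -2, modulus 2.
The radius of convergence is the smallest modulus among the singular points: 2.

The radius of convergence is 2.


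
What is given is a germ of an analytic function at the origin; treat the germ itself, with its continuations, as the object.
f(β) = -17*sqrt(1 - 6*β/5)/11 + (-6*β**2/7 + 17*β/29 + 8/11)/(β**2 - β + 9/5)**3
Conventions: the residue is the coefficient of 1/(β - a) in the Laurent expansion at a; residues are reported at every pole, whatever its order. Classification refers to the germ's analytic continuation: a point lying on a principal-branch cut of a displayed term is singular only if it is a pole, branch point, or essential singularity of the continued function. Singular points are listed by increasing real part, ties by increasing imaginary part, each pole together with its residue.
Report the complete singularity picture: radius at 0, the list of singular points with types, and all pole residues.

Denominator factor (β**2 - β + 9/5)^3: discriminant -31/5, complex-conjugate roots (1/2) + ((1/10)*sqrt(155))*i and (1/2) - ((1/10)*sqrt(155))*i; poles of order 3, moduli (3/5)*sqrt(5) and (3/5)*sqrt(5).
Branch term (-17/11)*sqrt(1 - β/(5/6)): its argument vanishes at β = 5/6, a square-root branch point, modulus 5/6.
The radius of convergence is the smallest modulus among the singular points: 5/6.
The branch term is analytic at (1/2) - ((1/10)*sqrt(155))*i and contributes nothing to the residue; only the rational part matters.
The factor β**2 - β + 9/5 splits as (β - a)(β - a') with a = (1/2) - ((1/10)*sqrt(155))*i, a' = (1/2) + ((1/10)*sqrt(155))*i. At the order-3 pole a set g(β) = (β - a)^3*(rational part) = [-6*β**2/7 + 17*β/29 + 8/11] / (β - a')^3.
Order-3 pole: residue = g''(a)/2; g''((1/2) - ((1/10)*sqrt(155))*i) = ((243330/66523303)*sqrt(155))*i, so the residue is ((121665/66523303)*sqrt(155))*i.
The branch term is analytic at (1/2) + ((1/10)*sqrt(155))*i and contributes nothing to the residue; only the rational part matters.
The factor β**2 - β + 9/5 splits as (β - a)(β - a') with a = (1/2) + ((1/10)*sqrt(155))*i, a' = (1/2) - ((1/10)*sqrt(155))*i. At the order-3 pole a set g(β) = (β - a)^3*(rational part) = [-6*β**2/7 + 17*β/29 + 8/11] / (β - a')^3.
Order-3 pole: residue = g''(a)/2; g''((1/2) + ((1/10)*sqrt(155))*i) = -((243330/66523303)*sqrt(155))*i, so the residue is -((121665/66523303)*sqrt(155))*i.
List the singular points by increasing real part (a conjugate pair: the negative imaginary part first).

Radius of convergence at 0: 5/6.
At (1/2) - ((1/10)*sqrt(155))*i: a pole of order 3; residue ((121665/66523303)*sqrt(155))*i.
At (1/2) + ((1/10)*sqrt(155))*i: a pole of order 3; residue -((121665/66523303)*sqrt(155))*i.
At 5/6: an algebraic (square-root) branch point.


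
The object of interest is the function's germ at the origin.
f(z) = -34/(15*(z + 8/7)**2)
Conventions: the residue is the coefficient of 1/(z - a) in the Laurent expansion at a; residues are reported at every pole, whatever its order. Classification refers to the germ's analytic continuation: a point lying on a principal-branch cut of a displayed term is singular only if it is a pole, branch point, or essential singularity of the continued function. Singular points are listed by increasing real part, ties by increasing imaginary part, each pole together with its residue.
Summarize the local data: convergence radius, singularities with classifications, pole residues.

Radius of convergence at 0: 8/7.
At -8/7: a pole of order 2; residue 0.

Denominator factor (z + 8/7)^2: pole of order 2 at -8/7, modulus 8/7.
The radius of convergence is the smallest modulus among the singular points: 8/7.
At the order-2 pole -8/7 set g(z) = (z - (-8/7))^2*f(z) = -34/15.
Order-2 pole: residue = g'(a); g'(-8/7) = 0, so the residue is 0.


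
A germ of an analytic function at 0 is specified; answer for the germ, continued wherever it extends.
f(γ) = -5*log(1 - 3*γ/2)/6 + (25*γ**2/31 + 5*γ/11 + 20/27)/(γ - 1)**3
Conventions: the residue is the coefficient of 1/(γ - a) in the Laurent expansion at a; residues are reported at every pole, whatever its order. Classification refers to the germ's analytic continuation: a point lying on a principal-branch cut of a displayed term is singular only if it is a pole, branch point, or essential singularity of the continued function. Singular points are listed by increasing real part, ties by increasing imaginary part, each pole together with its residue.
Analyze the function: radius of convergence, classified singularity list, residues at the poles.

Denominator factor (γ - 1)^3: pole of order 3 at 1, modulus 1.
Branch term (-5/6)*log(1 - γ/(2/3)): its argument vanishes at γ = 2/3, a logarithmic branch point, modulus 2/3.
The radius of convergence is the smallest modulus among the singular points: 2/3.
The branch term is analytic at 1 and contributes nothing to the residue; only the rational part matters.
At the order-3 pole 1 set g(γ) = (γ - (1))^3*(rational part) = 25*γ**2/31 + 5*γ/11 + 20/27.
Order-3 pole: residue = g''(a)/2; g''(1) = 50/31, so the residue is 25/31.
List the singular points by increasing real part (a conjugate pair: the negative imaginary part first).

Radius of convergence at 0: 2/3.
At 2/3: a logarithmic branch point.
At 1: a pole of order 3; residue 25/31.


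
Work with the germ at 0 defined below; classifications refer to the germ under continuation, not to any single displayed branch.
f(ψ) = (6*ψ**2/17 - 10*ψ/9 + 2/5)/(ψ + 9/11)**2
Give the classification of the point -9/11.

The point is a pole of order 2.

The denominator factor ψ + 9/11 vanishes at -9/11 and appears to the power 2; the numerator there equals 15894/10285, nonzero, and no other factor vanishes.
Hence a pole whose order is the multiplicity, 2.


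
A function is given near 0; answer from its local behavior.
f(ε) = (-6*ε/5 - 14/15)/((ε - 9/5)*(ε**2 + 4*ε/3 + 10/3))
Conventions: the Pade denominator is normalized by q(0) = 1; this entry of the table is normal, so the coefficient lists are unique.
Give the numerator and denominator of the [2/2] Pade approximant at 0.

The Pade approximant has numerator coefficients [7/45, -5452/15315, -5452/7147]; denominator coefficients [1, -1199554/321615, 29887/91890].

Taylor coefficients needed (expand at 0): a_0 = 7/45, a_1 = 454/2025, a_2 = 4151/182250, a_3 = 49336/4100625, a_4 = 27654343/738112500.
Write the denominator as Q(ε) = 1 + q1*ε + q2*ε^2. Requiring Q*f - P = O(ε^5) with deg P <= 2 kills the coefficients of ε^3..ε^4 in Q*f:
  ε^3: a_3 + q1*a_2 + q2*a_1 = 0, i.e. 49336/4100625 + (4151/182250)*q1 + (454/2025)*q2 = 0.
  ε^4: a_4 + q1*a_3 + q2*a_2 = 0, i.e. 27654343/738112500 + (49336/4100625)*q1 + (4151/182250)*q2 = 0.
Solving this linear system: q1 = -1199554/321615, q2 = 29887/91890.
The numerator is Q*f truncated at degree 2: P0 = a_0 = 7/45; P1 = a_1 + q1*a_0 = -5452/15315; P2 = a_2 + q1*a_1 + q2*a_0 = -5452/7147.


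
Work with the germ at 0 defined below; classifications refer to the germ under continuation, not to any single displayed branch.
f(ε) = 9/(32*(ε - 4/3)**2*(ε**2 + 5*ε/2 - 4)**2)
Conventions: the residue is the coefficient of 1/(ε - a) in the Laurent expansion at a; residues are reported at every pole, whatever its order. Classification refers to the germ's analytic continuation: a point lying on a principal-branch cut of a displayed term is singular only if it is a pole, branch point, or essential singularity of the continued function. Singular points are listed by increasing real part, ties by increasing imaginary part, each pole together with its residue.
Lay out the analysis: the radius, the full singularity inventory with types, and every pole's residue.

Denominator factor (ε - 4/3)^2: pole of order 2 at 4/3, modulus 4/3.
Denominator factor (ε**2 + 5*ε/2 - 4)^2: discriminant 89/4, real irrational roots -5/4 + (1/4)*sqrt(89) and -5/4 - (1/4)*sqrt(89); poles of order 2, moduli -5/4 + (1/4)*sqrt(89) and 5/4 + (1/4)*sqrt(89).
The radius of convergence is the smallest modulus among the singular points: -5/4 + (1/4)*sqrt(89).
The factor ε**2 + 5*ε/2 - 4 splits as (ε - a)(ε - a') with a = -5/4 - (1/4)*sqrt(89), a' = -5/4 + (1/4)*sqrt(89). At the order-2 pole a set g(ε) = (ε - a)^2*f(ε) = [9/(32*(ε - 4/3)**2)] / (ε - a')^2.
Order-2 pole: residue = g'(a); g'(-5/4 - (1/4)*sqrt(89)) = 67797/64000 - (56900961/506944000)*sqrt(89), so the residue is 67797/64000 - (56900961/506944000)*sqrt(89).
The factor ε**2 + 5*ε/2 - 4 splits as (ε - a)(ε - a') with a = -5/4 + (1/4)*sqrt(89), a' = -5/4 - (1/4)*sqrt(89). At the order-2 pole a set g(ε) = (ε - a)^2*f(ε) = [9/(32*(ε - 4/3)**2)] / (ε - a')^2.
Order-2 pole: residue = g'(a); g'(-5/4 + (1/4)*sqrt(89)) = 67797/64000 + (56900961/506944000)*sqrt(89), so the residue is 67797/64000 + (56900961/506944000)*sqrt(89).
At the order-2 pole 4/3 set g(ε) = (ε - (4/3))^2*f(ε) = 9/(32*(ε**2 + 5*ε/2 - 4)**2).
Order-2 pole: residue = g'(a); g'(4/3) = -67797/32000, so the residue is -67797/32000.
List the singular points by increasing real part (a conjugate pair: the negative imaginary part first).

Radius of convergence at 0: -5/4 + (1/4)*sqrt(89).
At -5/4 - (1/4)*sqrt(89): a pole of order 2; residue 67797/64000 - (56900961/506944000)*sqrt(89).
At -5/4 + (1/4)*sqrt(89): a pole of order 2; residue 67797/64000 + (56900961/506944000)*sqrt(89).
At 4/3: a pole of order 2; residue -67797/32000.


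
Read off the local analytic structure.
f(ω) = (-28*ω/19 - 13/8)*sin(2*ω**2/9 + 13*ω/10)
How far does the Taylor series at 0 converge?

The factor sin(2*ω**2/9 + 13*ω/10) is entire and contributes no finite singular point.
The polynomial part has no poles.
No finite singular points: the Taylor series at 0 converges everywhere.

The radius of convergence is infinite.


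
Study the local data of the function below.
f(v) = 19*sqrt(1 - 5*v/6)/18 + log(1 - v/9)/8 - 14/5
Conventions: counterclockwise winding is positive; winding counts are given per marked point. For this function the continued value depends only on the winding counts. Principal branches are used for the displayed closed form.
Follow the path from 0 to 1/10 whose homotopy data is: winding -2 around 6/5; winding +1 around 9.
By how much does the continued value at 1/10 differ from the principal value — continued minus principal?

The rational part is single-valued and drops out of the difference; each branch term changes only by its own monodromy.
(1/8)*log(1 - v/(9)): each positive loop around 9 adds 2*pi*i to the log, so winding +1 contributes (1/8)*(1)*2*pi*i = (1/4)*pi*i.
(19/18)*sqrt(1 - v/(6/5)): winding -2 is even, the square root returns to the same sheet, contribution 0.
Summing the contributions at v = 1/10 gives (1/4)*pi*i.

Continued minus principal equals (1/4)*pi*i.


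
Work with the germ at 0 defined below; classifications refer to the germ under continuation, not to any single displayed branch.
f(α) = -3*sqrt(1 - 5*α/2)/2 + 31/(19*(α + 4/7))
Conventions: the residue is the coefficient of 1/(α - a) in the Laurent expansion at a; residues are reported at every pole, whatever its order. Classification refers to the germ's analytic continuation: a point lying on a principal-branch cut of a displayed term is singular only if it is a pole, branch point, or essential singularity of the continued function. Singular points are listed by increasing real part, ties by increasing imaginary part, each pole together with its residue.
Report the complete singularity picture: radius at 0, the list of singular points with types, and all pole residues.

Radius of convergence at 0: 2/5.
At -4/7: a pole of order 1; residue 31/19.
At 2/5: an algebraic (square-root) branch point.

Denominator factor (α + 4/7): pole of order 1 at -4/7, modulus 4/7.
Branch term (-3/2)*sqrt(1 - α/(2/5)): its argument vanishes at α = 2/5, a square-root branch point, modulus 2/5.
The radius of convergence is the smallest modulus among the singular points: 2/5.
The branch term is analytic at -4/7 and contributes nothing to the residue; only the rational part matters.
At the order-1 pole -4/7 set g(α) = (α - (-4/7))*(rational part) = 31/19.
Simple pole: residue = g(a) at a = -4/7, which is 31/19.
List the singular points by increasing real part (a conjugate pair: the negative imaginary part first).


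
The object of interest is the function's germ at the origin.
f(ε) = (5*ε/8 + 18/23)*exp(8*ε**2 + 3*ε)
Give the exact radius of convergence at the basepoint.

The factor exp(8*ε**2 + 3*ε) is entire and contributes no finite singular point.
The polynomial part has no poles.
No finite singular points: the Taylor series at 0 converges everywhere.

The radius of convergence is infinite.


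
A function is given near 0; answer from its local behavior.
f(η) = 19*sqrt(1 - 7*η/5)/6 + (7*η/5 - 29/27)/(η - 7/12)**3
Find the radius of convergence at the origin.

Denominator factor (η - 7/12)^3: pole of order 3 at 7/12, modulus 7/12.
Branch term (19/6)*sqrt(1 - η/(5/7)): its argument vanishes at η = 5/7, a square-root branch point, modulus 5/7.
The radius of convergence is the smallest modulus among the singular points: 7/12.

The radius of convergence is 7/12.


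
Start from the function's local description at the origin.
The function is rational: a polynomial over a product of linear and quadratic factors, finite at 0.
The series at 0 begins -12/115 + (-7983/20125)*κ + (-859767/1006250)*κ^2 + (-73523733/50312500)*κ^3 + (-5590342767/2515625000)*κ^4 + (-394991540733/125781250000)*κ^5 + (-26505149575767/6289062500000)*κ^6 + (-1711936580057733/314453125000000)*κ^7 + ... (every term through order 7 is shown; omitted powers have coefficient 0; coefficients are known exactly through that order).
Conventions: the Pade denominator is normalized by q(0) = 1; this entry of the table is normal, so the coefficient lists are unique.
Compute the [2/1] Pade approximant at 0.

The Pade approximant has numerator coefficients [-12/115, -50340309/230704145, -40602489/230704145]; denominator coefficients [1, -24507911/14329450].

Taylor coefficients needed (read off): a_0 = -12/115, a_1 = -7983/20125, a_2 = -859767/1006250, a_3 = -73523733/50312500.
Write the denominator as Q(κ) = 1 + q1*κ. Requiring Q*f - P = O(κ^4) with deg P <= 2 kills the coefficients of κ^3..κ^3 in Q*f:
  κ^3: a_3 + q1*a_2 = 0, i.e. -73523733/50312500 + (-859767/1006250)*q1 = 0.
Solving this linear system: q1 = -24507911/14329450.
The numerator is Q*f truncated at degree 2: P0 = a_0 = -12/115; P1 = a_1 + q1*a_0 = -50340309/230704145; P2 = a_2 + q1*a_1 = -40602489/230704145.


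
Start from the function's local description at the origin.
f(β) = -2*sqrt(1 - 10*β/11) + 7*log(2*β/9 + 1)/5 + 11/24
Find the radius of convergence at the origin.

The radius of convergence is 11/10.

Branch term (-2)*sqrt(1 - β/(11/10)): its argument vanishes at β = 11/10, a square-root branch point, modulus 11/10.
Branch term (7/5)*log(1 - β/(-9/2)): its argument vanishes at β = -9/2, a logarithmic branch point, modulus 9/2.
The radius of convergence is the smallest modulus among the singular points: 11/10.


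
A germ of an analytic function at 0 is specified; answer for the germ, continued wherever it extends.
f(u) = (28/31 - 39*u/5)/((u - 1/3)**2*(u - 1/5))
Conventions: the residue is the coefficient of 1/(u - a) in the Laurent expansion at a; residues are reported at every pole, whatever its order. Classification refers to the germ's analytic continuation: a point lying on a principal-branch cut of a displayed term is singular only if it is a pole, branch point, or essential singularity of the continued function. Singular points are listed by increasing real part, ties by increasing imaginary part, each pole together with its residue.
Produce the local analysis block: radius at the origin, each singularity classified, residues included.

Denominator factor (u - 1/5): pole of order 1 at 1/5, modulus 1/5.
Denominator factor (u - 1/3)^2: pole of order 2 at 1/3, modulus 1/3.
The radius of convergence is the smallest modulus among the singular points: 1/5.
At the order-1 pole 1/5 set g(u) = (u - (1/5))*f(u) = (28/31 - 39*u/5)/(u - 1/3)**2.
Simple pole: residue = g(a) at a = 1/5, which is -4581/124.
At the order-2 pole 1/3 set g(u) = (u - (1/3))^2*f(u) = (28/31 - 39*u/5)/(u - 1/5).
Order-2 pole: residue = g'(a); g'(1/3) = 4581/124, so the residue is 4581/124.
List the singular points by increasing real part (a conjugate pair: the negative imaginary part first).

Radius of convergence at 0: 1/5.
At 1/5: a pole of order 1; residue -4581/124.
At 1/3: a pole of order 2; residue 4581/124.


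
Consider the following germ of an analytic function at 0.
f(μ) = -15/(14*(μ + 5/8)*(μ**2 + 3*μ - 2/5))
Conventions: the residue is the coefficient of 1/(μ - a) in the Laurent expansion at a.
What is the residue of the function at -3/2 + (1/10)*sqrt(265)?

The residue is -400/1407 - (100/10653)*sqrt(265).

The factor μ**2 + 3*μ - 2/5 splits as (μ - a)(μ - a') with a = -3/2 + (1/10)*sqrt(265), a' = -3/2 - (1/10)*sqrt(265). At the order-1 pole a set g(μ) = (μ - a)*f(μ) = [-15/(14*(μ + 5/8))] / (μ - a').
Simple pole: residue = g(a) at a = -3/2 + (1/10)*sqrt(265), which is -400/1407 - (100/10653)*sqrt(265).


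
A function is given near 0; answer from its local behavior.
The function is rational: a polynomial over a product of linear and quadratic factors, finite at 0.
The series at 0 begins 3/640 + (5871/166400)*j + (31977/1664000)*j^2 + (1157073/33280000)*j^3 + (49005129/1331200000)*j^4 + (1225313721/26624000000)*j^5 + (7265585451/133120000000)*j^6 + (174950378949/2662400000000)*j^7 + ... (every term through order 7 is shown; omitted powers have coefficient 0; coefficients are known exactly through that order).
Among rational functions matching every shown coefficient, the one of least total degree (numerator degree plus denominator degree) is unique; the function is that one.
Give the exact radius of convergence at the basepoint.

No rational of total degree below 5 reproduces all 8 coefficients; solving the [1/4] Pade equations on them gives f(j) = (-23*j/13 - 1/4)/((j - 5/6)*(j + 4)**3), whose expansion matches every shown term.
Denominator factor (j + 4)^3: pole of order 3 at -4, modulus 4.
Denominator factor (j - 5/6): pole of order 1 at 5/6, modulus 5/6.
The radius of convergence is the smallest modulus among the singular points: 5/6.

The radius of convergence is 5/6.


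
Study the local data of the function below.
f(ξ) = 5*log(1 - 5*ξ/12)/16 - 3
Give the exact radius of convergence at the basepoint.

The radius of convergence is 12/5.

Branch term (5/16)*log(1 - ξ/(12/5)): its argument vanishes at ξ = 12/5, a logarithmic branch point, modulus 12/5.
The radius of convergence is the smallest modulus among the singular points: 12/5.


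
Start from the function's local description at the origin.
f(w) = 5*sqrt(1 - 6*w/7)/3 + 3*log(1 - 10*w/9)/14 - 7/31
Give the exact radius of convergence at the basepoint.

The radius of convergence is 9/10.

Branch term (3/14)*log(1 - w/(9/10)): its argument vanishes at w = 9/10, a logarithmic branch point, modulus 9/10.
Branch term (5/3)*sqrt(1 - w/(7/6)): its argument vanishes at w = 7/6, a square-root branch point, modulus 7/6.
The radius of convergence is the smallest modulus among the singular points: 9/10.


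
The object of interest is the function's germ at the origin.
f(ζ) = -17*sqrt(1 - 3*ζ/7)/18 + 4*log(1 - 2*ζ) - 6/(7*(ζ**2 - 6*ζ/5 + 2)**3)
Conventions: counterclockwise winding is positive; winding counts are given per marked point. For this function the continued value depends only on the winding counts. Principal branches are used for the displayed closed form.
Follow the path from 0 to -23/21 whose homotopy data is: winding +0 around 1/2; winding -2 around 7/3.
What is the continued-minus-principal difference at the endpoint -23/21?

The rational part is single-valued and drops out of the difference; each branch term changes only by its own monodromy.
(-17/18)*sqrt(1 - ζ/(7/3)): winding -2 is even, the square root returns to the same sheet, contribution 0.
(4)*log(1 - ζ/(1/2)): winding 0 around 1/2, so this term returns to its principal value, contribution 0.
Summing the contributions at ζ = -23/21 gives 0.

Continued minus principal equals 0.


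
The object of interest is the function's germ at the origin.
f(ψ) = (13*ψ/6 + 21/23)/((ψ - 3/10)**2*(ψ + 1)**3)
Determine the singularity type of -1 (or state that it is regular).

The point is a pole of order 3.

The denominator factor ψ + 1 vanishes at -1 and appears to the power 3; the numerator there equals -173/138, nonzero, and no other factor vanishes.
Hence a pole whose order is the multiplicity, 3.


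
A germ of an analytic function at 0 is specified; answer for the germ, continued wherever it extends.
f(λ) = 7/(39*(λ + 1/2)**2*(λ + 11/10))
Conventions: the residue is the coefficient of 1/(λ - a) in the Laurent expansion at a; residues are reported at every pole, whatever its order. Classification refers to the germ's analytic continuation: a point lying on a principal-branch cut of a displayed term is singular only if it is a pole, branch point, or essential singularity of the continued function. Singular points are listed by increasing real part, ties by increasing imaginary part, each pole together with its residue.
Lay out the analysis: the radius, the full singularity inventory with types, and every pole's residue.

Denominator factor (λ + 11/10): pole of order 1 at -11/10, modulus 11/10.
Denominator factor (λ + 1/2)^2: pole of order 2 at -1/2, modulus 1/2.
The radius of convergence is the smallest modulus among the singular points: 1/2.
At the order-1 pole -11/10 set g(λ) = (λ - (-11/10))*f(λ) = 7/(39*(λ + 1/2)**2).
Simple pole: residue = g(a) at a = -11/10, which is 175/351.
At the order-2 pole -1/2 set g(λ) = (λ - (-1/2))^2*f(λ) = 7/(39*(λ + 11/10)).
Order-2 pole: residue = g'(a); g'(-1/2) = -175/351, so the residue is -175/351.
List the singular points by increasing real part (a conjugate pair: the negative imaginary part first).

Radius of convergence at 0: 1/2.
At -11/10: a pole of order 1; residue 175/351.
At -1/2: a pole of order 2; residue -175/351.
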